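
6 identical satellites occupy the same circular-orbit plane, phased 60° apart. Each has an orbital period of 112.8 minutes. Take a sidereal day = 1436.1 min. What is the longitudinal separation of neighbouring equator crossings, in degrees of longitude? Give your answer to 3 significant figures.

T = 112.8 min = 6768.0 s.
Single-satellite node shift = (6768.0/86166) × 360° = 28.28°.
With 6 satellites evenly phased, successive equator crossings are 28.28/6 = 4.713° apart.

4.71°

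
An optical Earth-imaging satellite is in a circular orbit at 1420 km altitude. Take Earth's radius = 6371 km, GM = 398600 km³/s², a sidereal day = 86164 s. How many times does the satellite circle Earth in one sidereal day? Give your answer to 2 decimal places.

Semi-major axis a = 6371 + 1420 = 7791 km. Period T = 2π√(a³/μ) = 2π√(7791³/398600) = 6843.9 s = 114.06 min.
Orbits per sidereal day = 86164 / 6843.9 = 12.590.

12.59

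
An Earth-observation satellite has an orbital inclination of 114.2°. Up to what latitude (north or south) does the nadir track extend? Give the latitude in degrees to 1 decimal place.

Retrograde orbit: the ground track reaches ±(180° − i) = ±(180 − 114.2) = ±65.8°.

65.8°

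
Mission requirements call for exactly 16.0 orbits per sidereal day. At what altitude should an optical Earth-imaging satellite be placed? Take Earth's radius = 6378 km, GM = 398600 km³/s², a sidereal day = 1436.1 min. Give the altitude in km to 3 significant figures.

263 km

Required period T = 86166 / 16.0 = 5385.4 s.
From T = 2π√(a³/μ): a = (μ T²/4π²)^(1/3) = (398600 × 5385.4² / 4π²)^(1/3) = 6641 km.
Altitude h = a − R = 6641 − 6378 = 263 km.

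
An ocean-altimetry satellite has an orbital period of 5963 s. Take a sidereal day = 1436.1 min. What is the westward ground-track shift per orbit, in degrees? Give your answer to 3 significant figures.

24.9°

During one orbit Earth rotates (5963.0 / 86166) × 360° = 24.91°.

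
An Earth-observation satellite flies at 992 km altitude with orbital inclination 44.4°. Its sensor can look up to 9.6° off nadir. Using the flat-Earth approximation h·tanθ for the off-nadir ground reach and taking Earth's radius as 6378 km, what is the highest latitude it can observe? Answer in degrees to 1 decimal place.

For a prograde orbit the ground track reaches latitude ±i = ±44.4°.
Sensor half-swath on the ground ≈ 992·tan(9.6°) = 168 km = 1.51° of latitude.
Maximum observable latitude ≈ 44.4 + 1.51 = 45.9°.

45.9°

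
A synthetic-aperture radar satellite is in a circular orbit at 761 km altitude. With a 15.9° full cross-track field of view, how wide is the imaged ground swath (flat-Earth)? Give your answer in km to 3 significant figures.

Half-angle = 15.9°/2 = 7.95°.
Swath width ≈ 2h·tan(θ/2) = 2 × 761 × tan(7.95°) = 212.5 km.

213 km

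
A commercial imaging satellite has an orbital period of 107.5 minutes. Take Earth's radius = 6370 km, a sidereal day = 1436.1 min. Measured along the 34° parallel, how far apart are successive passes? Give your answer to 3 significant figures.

T = 107.5 min = 6450.0 s.
Node shift per orbit = (6450.0/86166) × 360° = 26.95°.
Equatorial spacing = 26.95 × 111.2 km/° = 2996 km.
At 34° latitude, spacing = 2996 × cos(34°) = 2484 km.

2480 km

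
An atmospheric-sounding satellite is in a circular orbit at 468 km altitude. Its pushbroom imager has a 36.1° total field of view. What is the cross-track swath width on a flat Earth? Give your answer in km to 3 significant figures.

305 km

Half-angle = 36.1°/2 = 18.05°.
Swath width ≈ 2h·tan(θ/2) = 2 × 468 × tan(18.05°) = 305.0 km.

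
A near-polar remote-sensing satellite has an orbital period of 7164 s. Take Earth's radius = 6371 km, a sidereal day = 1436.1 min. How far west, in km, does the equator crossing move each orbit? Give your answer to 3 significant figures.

3330 km

During one orbit Earth rotates (7164.0 / 86166) × 360° = 29.93°.
At the equator that is 29.93° × (2π·6371/360) km/° = 29.93 × 111.2 = 3328 km.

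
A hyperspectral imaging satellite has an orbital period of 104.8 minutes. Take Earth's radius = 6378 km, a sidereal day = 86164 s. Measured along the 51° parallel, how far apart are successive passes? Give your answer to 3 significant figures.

T = 104.8 min = 6288.0 s.
Node shift per orbit = (6288.0/86164) × 360° = 26.27°.
Equatorial spacing = 26.27 × 111.3 km/° = 2924 km.
At 51° latitude, spacing = 2924 × cos(51°) = 1840 km.

1840 km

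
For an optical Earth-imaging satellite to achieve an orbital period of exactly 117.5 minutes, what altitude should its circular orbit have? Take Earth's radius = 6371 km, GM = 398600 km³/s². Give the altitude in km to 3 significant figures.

1580 km

T = 117.5 min = 7050.0 s.
From T = 2π√(a³/μ): a = (μ T²/4π²)^(1/3) = (398600 × 7050.0² / 4π²)^(1/3) = 7947 km.
Altitude h = a − R = 7947 − 6371 = 1576 km.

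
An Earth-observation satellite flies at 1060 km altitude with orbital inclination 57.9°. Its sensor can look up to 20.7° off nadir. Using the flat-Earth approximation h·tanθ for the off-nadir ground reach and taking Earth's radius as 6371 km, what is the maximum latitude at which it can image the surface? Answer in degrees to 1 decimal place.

61.5°

For a prograde orbit the ground track reaches latitude ±i = ±57.9°.
Sensor half-swath on the ground ≈ 1060·tan(20.7°) = 401 km = 3.60° of latitude.
Maximum observable latitude ≈ 57.9 + 3.60 = 61.5°.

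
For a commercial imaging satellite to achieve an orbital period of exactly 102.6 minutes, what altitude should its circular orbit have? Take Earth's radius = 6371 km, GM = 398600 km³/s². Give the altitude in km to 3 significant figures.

T = 102.6 min = 6156.0 s.
From T = 2π√(a³/μ): a = (μ T²/4π²)^(1/3) = (398600 × 6156.0² / 4π²)^(1/3) = 7260 km.
Altitude h = a − R = 7260 − 6371 = 889 km.

889 km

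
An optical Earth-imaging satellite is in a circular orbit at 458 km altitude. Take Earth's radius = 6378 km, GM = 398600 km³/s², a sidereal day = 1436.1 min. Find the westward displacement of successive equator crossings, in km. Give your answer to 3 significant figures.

2620 km

Semi-major axis a = 6378 + 458 = 6836 km. Period T = 2π√(a³/μ) = 2π√(6836³/398600) = 5624.9 s = 93.75 min.
During one orbit Earth rotates (5624.9 / 86166) × 360° = 23.50°.
At the equator that is 23.50° × (2π·6378/360) km/° = 23.50 × 111.3 = 2616 km.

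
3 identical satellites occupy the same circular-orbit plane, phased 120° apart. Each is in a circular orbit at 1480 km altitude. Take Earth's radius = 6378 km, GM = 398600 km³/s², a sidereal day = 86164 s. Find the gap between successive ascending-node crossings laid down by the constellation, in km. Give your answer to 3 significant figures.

Semi-major axis a = 6378 + 1480 = 7858 km. Period T = 2π√(a³/μ) = 2π√(7858³/398600) = 6932.3 s = 115.54 min.
Single-satellite node shift = (6932.3/86164) × 360° = 28.96°.
With 3 satellites evenly phased, successive equator crossings are 28.96/3 = 9.655° apart.
That is 9.655 × 111.3 = 1075 km at the equator.

1070 km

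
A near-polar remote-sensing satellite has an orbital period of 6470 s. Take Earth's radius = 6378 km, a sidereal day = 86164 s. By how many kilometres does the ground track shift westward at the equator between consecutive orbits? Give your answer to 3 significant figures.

3010 km

During one orbit Earth rotates (6470.0 / 86164) × 360° = 27.03°.
At the equator that is 27.03° × (2π·6378/360) km/° = 27.03 × 111.3 = 3009 km.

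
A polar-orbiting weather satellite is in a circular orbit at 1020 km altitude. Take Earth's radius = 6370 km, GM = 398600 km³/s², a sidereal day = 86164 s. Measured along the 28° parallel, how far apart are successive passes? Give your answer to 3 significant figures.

Semi-major axis a = 6370 + 1020 = 7390 km. Period T = 2π√(a³/μ) = 2π√(7390³/398600) = 6322.3 s = 105.37 min.
Node shift per orbit = (6322.3/86164) × 360° = 26.42°.
Equatorial spacing = 26.42 × 111.2 km/° = 2937 km.
At 28° latitude, spacing = 2937 × cos(28°) = 2593 km.

2590 km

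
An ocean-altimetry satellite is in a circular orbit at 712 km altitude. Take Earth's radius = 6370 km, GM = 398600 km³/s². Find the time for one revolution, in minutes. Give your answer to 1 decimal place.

Semi-major axis a = 6370 + 712 = 7082 km. Period T = 2π√(a³/μ) = 2π√(7082³/398600) = 5931.2 s = 98.85 min.

98.9 min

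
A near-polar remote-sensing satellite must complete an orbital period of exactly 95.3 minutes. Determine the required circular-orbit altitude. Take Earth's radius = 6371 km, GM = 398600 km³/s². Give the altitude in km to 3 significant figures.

540 km

T = 95.3 min = 5718.0 s.
From T = 2π√(a³/μ): a = (μ T²/4π²)^(1/3) = (398600 × 5718.0² / 4π²)^(1/3) = 6911 km.
Altitude h = a − R = 6911 − 6371 = 540 km.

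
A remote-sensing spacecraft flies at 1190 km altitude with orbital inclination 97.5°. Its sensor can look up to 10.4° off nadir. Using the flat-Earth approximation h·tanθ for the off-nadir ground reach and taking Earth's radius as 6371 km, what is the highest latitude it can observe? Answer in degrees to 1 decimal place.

Retrograde orbit: the ground track reaches ±(180° − i) = ±(180 − 97.5) = ±82.5°.
Sensor half-swath on the ground ≈ 1190·tan(10.4°) = 218 km = 1.96° of latitude.
Maximum observable latitude ≈ 82.5 + 1.96 = 84.5°.

84.5°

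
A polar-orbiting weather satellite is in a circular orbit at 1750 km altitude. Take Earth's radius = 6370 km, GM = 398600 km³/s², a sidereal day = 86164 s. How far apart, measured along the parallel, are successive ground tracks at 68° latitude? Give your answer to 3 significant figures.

1270 km

Semi-major axis a = 6370 + 1750 = 8120 km. Period T = 2π√(a³/μ) = 2π√(8120³/398600) = 7281.9 s = 121.37 min.
Node shift per orbit = (7281.9/86164) × 360° = 30.42°.
Equatorial spacing = 30.42 × 111.2 km/° = 3383 km.
At 68° latitude, spacing = 3383 × cos(68°) = 1267 km.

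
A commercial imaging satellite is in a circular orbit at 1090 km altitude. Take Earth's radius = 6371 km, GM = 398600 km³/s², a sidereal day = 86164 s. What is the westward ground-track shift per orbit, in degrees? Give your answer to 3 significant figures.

Semi-major axis a = 6371 + 1090 = 7461 km. Period T = 2π√(a³/μ) = 2π√(7461³/398600) = 6413.7 s = 106.89 min.
During one orbit Earth rotates (6413.7 / 86164) × 360° = 26.80°.

26.8°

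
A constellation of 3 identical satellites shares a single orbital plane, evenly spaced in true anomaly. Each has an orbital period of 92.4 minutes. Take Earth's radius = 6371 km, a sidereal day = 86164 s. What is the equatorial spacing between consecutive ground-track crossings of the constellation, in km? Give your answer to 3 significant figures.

859 km

T = 92.4 min = 5544.0 s.
Single-satellite node shift = (5544.0/86164) × 360° = 23.16°.
With 3 satellites evenly phased, successive equator crossings are 23.16/3 = 7.721° apart.
That is 7.721 × 111.2 = 859 km at the equator.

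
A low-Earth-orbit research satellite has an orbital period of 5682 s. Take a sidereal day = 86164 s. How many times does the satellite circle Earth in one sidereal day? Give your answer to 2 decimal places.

Orbits per sidereal day = 86164 / 5682.0 = 15.164.

15.16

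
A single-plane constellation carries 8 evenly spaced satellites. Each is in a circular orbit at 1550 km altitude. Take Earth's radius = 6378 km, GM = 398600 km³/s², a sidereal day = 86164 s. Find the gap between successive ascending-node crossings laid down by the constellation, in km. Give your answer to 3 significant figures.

Semi-major axis a = 6378 + 1550 = 7928 km. Period T = 2π√(a³/μ) = 2π√(7928³/398600) = 7025.2 s = 117.09 min.
Single-satellite node shift = (7025.2/86164) × 360° = 29.35°.
With 8 satellites evenly phased, successive equator crossings are 29.35/8 = 3.669° apart.
That is 3.669 × 111.3 = 408 km at the equator.

408 km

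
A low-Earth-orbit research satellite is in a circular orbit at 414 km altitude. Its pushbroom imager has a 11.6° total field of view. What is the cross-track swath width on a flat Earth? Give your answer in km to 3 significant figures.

Half-angle = 11.6°/2 = 5.8°.
Swath width ≈ 2h·tan(θ/2) = 2 × 414 × tan(5.8°) = 84.1 km.

84.1 km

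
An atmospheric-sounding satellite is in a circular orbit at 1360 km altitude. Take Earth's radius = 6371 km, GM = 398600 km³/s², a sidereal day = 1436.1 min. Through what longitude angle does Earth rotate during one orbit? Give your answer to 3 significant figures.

Semi-major axis a = 6371 + 1360 = 7731 km. Period T = 2π√(a³/μ) = 2π√(7731³/398600) = 6765.0 s = 112.75 min.
During one orbit Earth rotates (6765.0 / 86166) × 360° = 28.26°.

28.3°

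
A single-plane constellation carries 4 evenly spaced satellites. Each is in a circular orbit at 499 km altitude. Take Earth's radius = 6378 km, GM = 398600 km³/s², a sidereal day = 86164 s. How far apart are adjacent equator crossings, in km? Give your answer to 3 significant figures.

660 km

Semi-major axis a = 6378 + 499 = 6877 km. Period T = 2π√(a³/μ) = 2π√(6877³/398600) = 5675.6 s = 94.59 min.
Single-satellite node shift = (5675.6/86164) × 360° = 23.71°.
With 4 satellites evenly phased, successive equator crossings are 23.71/4 = 5.928° apart.
That is 5.928 × 111.3 = 660 km at the equator.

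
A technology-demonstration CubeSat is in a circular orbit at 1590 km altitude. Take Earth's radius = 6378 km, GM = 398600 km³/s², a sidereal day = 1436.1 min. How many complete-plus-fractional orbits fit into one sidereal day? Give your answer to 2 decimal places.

Semi-major axis a = 6378 + 1590 = 7968 km. Period T = 2π√(a³/μ) = 2π√(7968³/398600) = 7078.4 s = 117.97 min.
Orbits per sidereal day = 86166 / 7078.4 = 12.173.

12.17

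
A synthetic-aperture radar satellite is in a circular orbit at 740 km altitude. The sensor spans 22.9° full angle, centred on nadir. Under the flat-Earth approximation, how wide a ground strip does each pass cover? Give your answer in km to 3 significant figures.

300 km

Half-angle = 22.9°/2 = 11.45°.
Swath width ≈ 2h·tan(θ/2) = 2 × 740 × tan(11.45°) = 299.8 km.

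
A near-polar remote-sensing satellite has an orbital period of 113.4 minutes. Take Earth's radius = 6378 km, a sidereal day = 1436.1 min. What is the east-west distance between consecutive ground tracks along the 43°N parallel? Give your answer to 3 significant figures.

T = 113.4 min = 6804.0 s.
Node shift per orbit = (6804.0/86166) × 360° = 28.43°.
Equatorial spacing = 28.43 × 111.3 km/° = 3164 km.
At 43° latitude, spacing = 3164 × cos(43°) = 2314 km.

2310 km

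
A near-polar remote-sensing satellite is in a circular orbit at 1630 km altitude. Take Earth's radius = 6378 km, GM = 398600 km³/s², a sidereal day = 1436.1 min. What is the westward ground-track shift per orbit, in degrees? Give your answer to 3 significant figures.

Semi-major axis a = 6378 + 1630 = 8008 km. Period T = 2π√(a³/μ) = 2π√(8008³/398600) = 7131.8 s = 118.86 min.
During one orbit Earth rotates (7131.8 / 86166) × 360° = 29.80°.

29.8°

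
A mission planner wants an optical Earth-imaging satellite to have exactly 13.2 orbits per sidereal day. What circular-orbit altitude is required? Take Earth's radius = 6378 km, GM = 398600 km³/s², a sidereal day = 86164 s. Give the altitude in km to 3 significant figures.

Required period T = 86164 / 13.2 = 6527.6 s.
From T = 2π√(a³/μ): a = (μ T²/4π²)^(1/3) = (398600 × 6527.6² / 4π²)^(1/3) = 7549 km.
Altitude h = a − R = 7549 − 6378 = 1171 km.

1170 km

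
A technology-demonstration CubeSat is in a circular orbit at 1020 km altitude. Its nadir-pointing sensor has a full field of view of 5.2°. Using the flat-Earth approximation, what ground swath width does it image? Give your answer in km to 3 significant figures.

Half-angle = 5.2°/2 = 2.6°.
Swath width ≈ 2h·tan(θ/2) = 2 × 1020 × tan(2.6°) = 92.6 km.

92.6 km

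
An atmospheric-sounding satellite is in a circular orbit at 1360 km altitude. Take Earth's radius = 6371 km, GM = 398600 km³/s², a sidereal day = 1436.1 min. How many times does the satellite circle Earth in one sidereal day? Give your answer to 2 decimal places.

Semi-major axis a = 6371 + 1360 = 7731 km. Period T = 2π√(a³/μ) = 2π√(7731³/398600) = 6765.0 s = 112.75 min.
Orbits per sidereal day = 86166 / 6765.0 = 12.737.

12.74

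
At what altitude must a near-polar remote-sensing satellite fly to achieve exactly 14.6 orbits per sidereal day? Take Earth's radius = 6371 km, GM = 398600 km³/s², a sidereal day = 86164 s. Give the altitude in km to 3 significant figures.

687 km

Required period T = 86164 / 14.6 = 5901.6 s.
From T = 2π√(a³/μ): a = (μ T²/4π²)^(1/3) = (398600 × 5901.6² / 4π²)^(1/3) = 7058 km.
Altitude h = a − R = 7058 − 6371 = 687 km.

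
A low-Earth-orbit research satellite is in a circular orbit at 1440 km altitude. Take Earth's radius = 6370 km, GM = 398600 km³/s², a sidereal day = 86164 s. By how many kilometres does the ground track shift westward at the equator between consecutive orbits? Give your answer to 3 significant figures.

Semi-major axis a = 6370 + 1440 = 7810 km. Period T = 2π√(a³/μ) = 2π√(7810³/398600) = 6868.9 s = 114.48 min.
During one orbit Earth rotates (6868.9 / 86164) × 360° = 28.70°.
At the equator that is 28.70° × (2π·6370/360) km/° = 28.70 × 111.2 = 3191 km.

3190 km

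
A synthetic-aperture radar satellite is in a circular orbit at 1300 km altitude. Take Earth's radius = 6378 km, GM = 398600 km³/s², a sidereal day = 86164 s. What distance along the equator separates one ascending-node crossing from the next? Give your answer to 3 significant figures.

Semi-major axis a = 6378 + 1300 = 7678 km. Period T = 2π√(a³/μ) = 2π√(7678³/398600) = 6695.5 s = 111.59 min.
During one orbit Earth rotates (6695.5 / 86164) × 360° = 27.97°.
At the equator that is 27.97° × (2π·6378/360) km/° = 27.97 × 111.3 = 3114 km.

3110 km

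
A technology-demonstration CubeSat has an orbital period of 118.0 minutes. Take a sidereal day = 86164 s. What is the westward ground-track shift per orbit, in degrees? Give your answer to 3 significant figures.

29.6°

T = 118.0 min = 7080.0 s.
During one orbit Earth rotates (7080.0 / 86164) × 360° = 29.58°.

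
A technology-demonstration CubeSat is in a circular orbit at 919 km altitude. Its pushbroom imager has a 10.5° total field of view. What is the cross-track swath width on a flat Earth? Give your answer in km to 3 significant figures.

169 km

Half-angle = 10.5°/2 = 5.25°.
Swath width ≈ 2h·tan(θ/2) = 2 × 919 × tan(5.25°) = 168.9 km.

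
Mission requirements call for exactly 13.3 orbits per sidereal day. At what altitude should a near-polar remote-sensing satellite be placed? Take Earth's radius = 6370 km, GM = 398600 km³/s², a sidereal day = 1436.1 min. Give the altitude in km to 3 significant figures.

Required period T = 86166 / 13.3 = 6478.6 s.
From T = 2π√(a³/μ): a = (μ T²/4π²)^(1/3) = (398600 × 6478.6² / 4π²)^(1/3) = 7511 km.
Altitude h = a − R = 7511 − 6370 = 1141 km.

1140 km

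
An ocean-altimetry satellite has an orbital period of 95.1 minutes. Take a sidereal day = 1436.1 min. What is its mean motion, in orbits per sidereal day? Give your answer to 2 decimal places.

15.10

T = 95.1 min = 5706.0 s.
Orbits per sidereal day = 86166 / 5706.0 = 15.101.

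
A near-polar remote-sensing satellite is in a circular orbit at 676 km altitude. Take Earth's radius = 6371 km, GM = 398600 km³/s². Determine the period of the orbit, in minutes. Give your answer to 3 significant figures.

98.1 min

Semi-major axis a = 6371 + 676 = 7047 km. Period T = 2π√(a³/μ) = 2π√(7047³/398600) = 5887.3 s = 98.12 min.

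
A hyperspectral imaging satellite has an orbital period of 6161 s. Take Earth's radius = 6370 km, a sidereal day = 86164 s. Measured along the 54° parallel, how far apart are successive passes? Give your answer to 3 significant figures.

Node shift per orbit = (6161.0/86164) × 360° = 25.74°.
Equatorial spacing = 25.74 × 111.2 km/° = 2862 km.
At 54° latitude, spacing = 2862 × cos(54°) = 1682 km.

1680 km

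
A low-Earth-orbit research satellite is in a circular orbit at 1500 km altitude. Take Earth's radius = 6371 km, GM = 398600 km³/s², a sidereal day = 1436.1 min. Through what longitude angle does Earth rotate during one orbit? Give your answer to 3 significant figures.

Semi-major axis a = 6371 + 1500 = 7871 km. Period T = 2π√(a³/μ) = 2π√(7871³/398600) = 6949.5 s = 115.83 min.
During one orbit Earth rotates (6949.5 / 86166) × 360° = 29.04°.

29.0°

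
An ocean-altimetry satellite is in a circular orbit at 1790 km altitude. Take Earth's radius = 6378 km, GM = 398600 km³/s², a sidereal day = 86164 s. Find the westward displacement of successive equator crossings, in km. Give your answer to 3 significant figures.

Semi-major axis a = 6378 + 1790 = 8168 km. Period T = 2π√(a³/μ) = 2π√(8168³/398600) = 7346.6 s = 122.44 min.
During one orbit Earth rotates (7346.6 / 86164) × 360° = 30.69°.
At the equator that is 30.69° × (2π·6378/360) km/° = 30.69 × 111.3 = 3417 km.

3420 km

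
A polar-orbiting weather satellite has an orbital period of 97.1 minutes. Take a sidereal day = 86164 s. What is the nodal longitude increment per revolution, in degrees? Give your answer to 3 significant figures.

T = 97.1 min = 5826.0 s.
During one orbit Earth rotates (5826.0 / 86164) × 360° = 24.34°.

24.3°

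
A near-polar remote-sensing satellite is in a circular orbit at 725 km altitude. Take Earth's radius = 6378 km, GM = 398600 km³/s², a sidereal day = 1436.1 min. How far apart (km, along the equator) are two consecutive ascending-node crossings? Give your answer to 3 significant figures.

2770 km

Semi-major axis a = 6378 + 725 = 7103 km. Period T = 2π√(a³/μ) = 2π√(7103³/398600) = 5957.6 s = 99.29 min.
During one orbit Earth rotates (5957.6 / 86166) × 360° = 24.89°.
At the equator that is 24.89° × (2π·6378/360) km/° = 24.89 × 111.3 = 2771 km.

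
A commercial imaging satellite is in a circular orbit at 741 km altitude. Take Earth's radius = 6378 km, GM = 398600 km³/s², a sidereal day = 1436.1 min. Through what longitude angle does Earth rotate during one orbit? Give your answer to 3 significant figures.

25.0°

Semi-major axis a = 6378 + 741 = 7119 km. Period T = 2π√(a³/μ) = 2π√(7119³/398600) = 5977.8 s = 99.63 min.
During one orbit Earth rotates (5977.8 / 86166) × 360° = 24.98°.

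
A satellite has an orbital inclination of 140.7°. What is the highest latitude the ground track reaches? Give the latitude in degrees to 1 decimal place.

Retrograde orbit: the ground track reaches ±(180° − i) = ±(180 − 140.7) = ±39.3°.

39.3°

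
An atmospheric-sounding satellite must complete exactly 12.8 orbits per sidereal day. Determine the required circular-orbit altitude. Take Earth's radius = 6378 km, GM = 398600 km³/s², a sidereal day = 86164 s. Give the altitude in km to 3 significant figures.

Required period T = 86164 / 12.8 = 6731.6 s.
From T = 2π√(a³/μ): a = (μ T²/4π²)^(1/3) = (398600 × 6731.6² / 4π²)^(1/3) = 7706 km.
Altitude h = a − R = 7706 − 6378 = 1328 km.

1330 km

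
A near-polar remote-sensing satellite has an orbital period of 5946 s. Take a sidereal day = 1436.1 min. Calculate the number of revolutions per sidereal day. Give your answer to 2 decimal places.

14.49

Orbits per sidereal day = 86166 / 5946.0 = 14.491.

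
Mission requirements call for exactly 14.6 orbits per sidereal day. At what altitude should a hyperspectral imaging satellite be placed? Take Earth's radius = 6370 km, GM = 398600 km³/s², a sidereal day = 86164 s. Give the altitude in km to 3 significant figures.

688 km

Required period T = 86164 / 14.6 = 5901.6 s.
From T = 2π√(a³/μ): a = (μ T²/4π²)^(1/3) = (398600 × 5901.6² / 4π²)^(1/3) = 7058 km.
Altitude h = a − R = 7058 − 6370 = 688 km.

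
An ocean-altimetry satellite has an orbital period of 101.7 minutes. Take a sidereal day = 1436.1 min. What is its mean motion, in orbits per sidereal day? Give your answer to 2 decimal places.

14.12

T = 101.7 min = 6102.0 s.
Orbits per sidereal day = 86166 / 6102.0 = 14.121.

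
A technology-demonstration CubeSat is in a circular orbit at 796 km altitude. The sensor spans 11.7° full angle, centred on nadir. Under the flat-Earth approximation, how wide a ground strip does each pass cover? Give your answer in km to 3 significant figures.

Half-angle = 11.7°/2 = 5.85°.
Swath width ≈ 2h·tan(θ/2) = 2 × 796 × tan(5.85°) = 163.1 km.

163 km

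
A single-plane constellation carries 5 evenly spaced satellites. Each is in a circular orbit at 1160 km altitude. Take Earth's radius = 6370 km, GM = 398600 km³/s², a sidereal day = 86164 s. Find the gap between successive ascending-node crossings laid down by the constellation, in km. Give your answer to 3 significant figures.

Semi-major axis a = 6370 + 1160 = 7530 km. Period T = 2π√(a³/μ) = 2π√(7530³/398600) = 6502.8 s = 108.38 min.
Single-satellite node shift = (6502.8/86164) × 360° = 27.17°.
With 5 satellites evenly phased, successive equator crossings are 27.17/5 = 5.434° apart.
That is 5.434 × 111.2 = 604 km at the equator.

604 km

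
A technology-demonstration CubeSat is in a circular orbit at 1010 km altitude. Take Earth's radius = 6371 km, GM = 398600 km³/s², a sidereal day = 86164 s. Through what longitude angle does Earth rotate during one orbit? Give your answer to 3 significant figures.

26.4°

Semi-major axis a = 6371 + 1010 = 7381 km. Period T = 2π√(a³/μ) = 2π√(7381³/398600) = 6310.8 s = 105.18 min.
During one orbit Earth rotates (6310.8 / 86164) × 360° = 26.37°.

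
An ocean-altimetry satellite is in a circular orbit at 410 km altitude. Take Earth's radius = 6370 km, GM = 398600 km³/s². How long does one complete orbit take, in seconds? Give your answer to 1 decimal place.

5555.9 seconds

Semi-major axis a = 6370 + 410 = 6780 km. Period T = 2π√(a³/μ) = 2π√(6780³/398600) = 5555.9 s = 92.60 min.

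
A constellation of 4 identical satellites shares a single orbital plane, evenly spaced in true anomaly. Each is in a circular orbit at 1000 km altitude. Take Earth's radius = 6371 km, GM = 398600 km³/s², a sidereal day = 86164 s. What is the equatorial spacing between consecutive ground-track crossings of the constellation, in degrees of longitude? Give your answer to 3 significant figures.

Semi-major axis a = 6371 + 1000 = 7371 km. Period T = 2π√(a³/μ) = 2π√(7371³/398600) = 6298.0 s = 104.97 min.
Single-satellite node shift = (6298.0/86164) × 360° = 26.31°.
With 4 satellites evenly phased, successive equator crossings are 26.31/4 = 6.578° apart.

6.58°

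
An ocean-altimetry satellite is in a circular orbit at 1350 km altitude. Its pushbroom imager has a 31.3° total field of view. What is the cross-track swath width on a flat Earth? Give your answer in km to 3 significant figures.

756 km

Half-angle = 31.3°/2 = 15.65°.
Swath width ≈ 2h·tan(θ/2) = 2 × 1350 × tan(15.65°) = 756.4 km.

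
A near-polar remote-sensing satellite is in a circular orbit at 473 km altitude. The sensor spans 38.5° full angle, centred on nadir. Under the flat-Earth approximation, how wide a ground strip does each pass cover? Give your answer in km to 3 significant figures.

330 km

Half-angle = 38.5°/2 = 19.25°.
Swath width ≈ 2h·tan(θ/2) = 2 × 473 × tan(19.25°) = 330.4 km.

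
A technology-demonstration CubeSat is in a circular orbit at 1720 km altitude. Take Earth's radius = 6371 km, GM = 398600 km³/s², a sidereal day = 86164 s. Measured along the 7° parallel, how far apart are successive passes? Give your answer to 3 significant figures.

3340 km

Semi-major axis a = 6371 + 1720 = 8091 km. Period T = 2π√(a³/μ) = 2π√(8091³/398600) = 7242.9 s = 120.72 min.
Node shift per orbit = (7242.9/86164) × 360° = 30.26°.
Equatorial spacing = 30.26 × 111.2 km/° = 3365 km.
At 7° latitude, spacing = 3365 × cos(7°) = 3340 km.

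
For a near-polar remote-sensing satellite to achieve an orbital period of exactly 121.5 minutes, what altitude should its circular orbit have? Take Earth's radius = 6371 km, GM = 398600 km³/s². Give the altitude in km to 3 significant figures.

T = 121.5 min = 7290.0 s.
From T = 2π√(a³/μ): a = (μ T²/4π²)^(1/3) = (398600 × 7290.0² / 4π²)^(1/3) = 8126 km.
Altitude h = a − R = 8126 − 6371 = 1755 km.

1760 km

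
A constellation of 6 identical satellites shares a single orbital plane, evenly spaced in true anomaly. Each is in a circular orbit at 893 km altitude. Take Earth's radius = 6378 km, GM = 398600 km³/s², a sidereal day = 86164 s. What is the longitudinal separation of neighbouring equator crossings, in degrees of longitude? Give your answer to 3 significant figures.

Semi-major axis a = 6378 + 893 = 7271 km. Period T = 2π√(a³/μ) = 2π√(7271³/398600) = 6170.2 s = 102.84 min.
Single-satellite node shift = (6170.2/86164) × 360° = 25.78°.
With 6 satellites evenly phased, successive equator crossings are 25.78/6 = 4.297° apart.

4.30°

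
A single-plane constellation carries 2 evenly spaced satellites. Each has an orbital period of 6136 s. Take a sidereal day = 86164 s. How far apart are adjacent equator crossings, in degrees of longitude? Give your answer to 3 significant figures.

12.8°

Single-satellite node shift = (6136.0/86164) × 360° = 25.64°.
With 2 satellites evenly phased, successive equator crossings are 25.64/2 = 12.818° apart.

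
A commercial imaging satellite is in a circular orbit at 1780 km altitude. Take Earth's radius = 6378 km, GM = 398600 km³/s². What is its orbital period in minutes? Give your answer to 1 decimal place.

122.2 min

Semi-major axis a = 6378 + 1780 = 8158 km. Period T = 2π√(a³/μ) = 2π√(8158³/398600) = 7333.1 s = 122.22 min.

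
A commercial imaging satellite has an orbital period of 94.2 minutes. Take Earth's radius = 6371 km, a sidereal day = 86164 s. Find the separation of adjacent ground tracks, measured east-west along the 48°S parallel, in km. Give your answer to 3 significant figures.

1760 km

T = 94.2 min = 5652.0 s.
Node shift per orbit = (5652.0/86164) × 360° = 23.61°.
Equatorial spacing = 23.61 × 111.2 km/° = 2626 km.
At 48° latitude, spacing = 2626 × cos(48°) = 1757 km.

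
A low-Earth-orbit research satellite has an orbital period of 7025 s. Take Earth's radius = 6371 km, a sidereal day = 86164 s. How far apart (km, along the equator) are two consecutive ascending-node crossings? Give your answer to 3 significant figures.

3260 km

During one orbit Earth rotates (7025.0 / 86164) × 360° = 29.35°.
At the equator that is 29.35° × (2π·6371/360) km/° = 29.35 × 111.2 = 3264 km.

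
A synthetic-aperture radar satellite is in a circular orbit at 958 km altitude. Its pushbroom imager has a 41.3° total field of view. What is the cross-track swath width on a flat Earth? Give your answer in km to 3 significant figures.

Half-angle = 41.3°/2 = 20.65°.
Swath width ≈ 2h·tan(θ/2) = 2 × 958 × tan(20.65°) = 722.1 km.

722 km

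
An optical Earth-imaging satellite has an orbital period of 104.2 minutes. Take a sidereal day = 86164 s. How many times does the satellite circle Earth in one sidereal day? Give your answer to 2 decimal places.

T = 104.2 min = 6252.0 s.
Orbits per sidereal day = 86164 / 6252.0 = 13.782.

13.78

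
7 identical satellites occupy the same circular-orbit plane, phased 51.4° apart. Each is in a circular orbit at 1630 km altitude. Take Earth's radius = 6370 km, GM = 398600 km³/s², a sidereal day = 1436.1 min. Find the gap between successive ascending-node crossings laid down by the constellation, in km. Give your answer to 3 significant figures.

Semi-major axis a = 6370 + 1630 = 8000 km. Period T = 2π√(a³/μ) = 2π√(8000³/398600) = 7121.1 s = 118.68 min.
Single-satellite node shift = (7121.1/86166) × 360° = 29.75°.
With 7 satellites evenly phased, successive equator crossings are 29.75/7 = 4.250° apart.
That is 4.250 × 111.2 = 473 km at the equator.

473 km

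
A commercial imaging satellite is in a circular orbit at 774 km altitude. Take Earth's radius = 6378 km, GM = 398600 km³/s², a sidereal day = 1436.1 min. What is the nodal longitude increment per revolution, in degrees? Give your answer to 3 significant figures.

Semi-major axis a = 6378 + 774 = 7152 km. Period T = 2π√(a³/μ) = 2π√(7152³/398600) = 6019.4 s = 100.32 min.
During one orbit Earth rotates (6019.4 / 86166) × 360° = 25.15°.

25.1°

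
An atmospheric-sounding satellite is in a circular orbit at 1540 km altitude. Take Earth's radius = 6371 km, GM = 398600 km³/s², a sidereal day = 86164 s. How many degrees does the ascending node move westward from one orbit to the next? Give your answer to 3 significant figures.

Semi-major axis a = 6371 + 1540 = 7911 km. Period T = 2π√(a³/μ) = 2π√(7911³/398600) = 7002.6 s = 116.71 min.
During one orbit Earth rotates (7002.6 / 86164) × 360° = 29.26°.

29.3°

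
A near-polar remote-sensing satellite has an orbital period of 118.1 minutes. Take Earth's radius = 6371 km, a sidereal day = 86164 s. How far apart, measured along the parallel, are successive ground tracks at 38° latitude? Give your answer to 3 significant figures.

2590 km

T = 118.1 min = 7086.0 s.
Node shift per orbit = (7086.0/86164) × 360° = 29.61°.
Equatorial spacing = 29.61 × 111.2 km/° = 3292 km.
At 38° latitude, spacing = 3292 × cos(38°) = 2594 km.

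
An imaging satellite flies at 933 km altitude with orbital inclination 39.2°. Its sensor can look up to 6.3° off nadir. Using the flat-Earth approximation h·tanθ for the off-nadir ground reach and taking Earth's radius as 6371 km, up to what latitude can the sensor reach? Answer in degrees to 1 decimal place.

For a prograde orbit the ground track reaches latitude ±i = ±39.2°.
Sensor half-swath on the ground ≈ 933·tan(6.3°) = 103 km = 0.93° of latitude.
Maximum observable latitude ≈ 39.2 + 0.93 = 40.1°.

40.1°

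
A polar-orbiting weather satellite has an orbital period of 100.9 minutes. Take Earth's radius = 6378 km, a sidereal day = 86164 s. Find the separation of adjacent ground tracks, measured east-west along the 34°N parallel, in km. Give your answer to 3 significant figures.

2330 km

T = 100.9 min = 6054.0 s.
Node shift per orbit = (6054.0/86164) × 360° = 25.29°.
Equatorial spacing = 25.29 × 111.3 km/° = 2816 km.
At 34° latitude, spacing = 2816 × cos(34°) = 2334 km.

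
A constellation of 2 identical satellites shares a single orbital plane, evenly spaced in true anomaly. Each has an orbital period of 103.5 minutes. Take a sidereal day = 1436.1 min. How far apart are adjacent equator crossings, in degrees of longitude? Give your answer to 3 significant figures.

T = 103.5 min = 6210.0 s.
Single-satellite node shift = (6210.0/86166) × 360° = 25.95°.
With 2 satellites evenly phased, successive equator crossings are 25.95/2 = 12.973° apart.

13.0°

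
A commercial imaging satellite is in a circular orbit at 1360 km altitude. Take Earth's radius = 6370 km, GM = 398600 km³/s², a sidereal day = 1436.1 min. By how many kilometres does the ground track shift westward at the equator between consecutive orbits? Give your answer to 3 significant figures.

3140 km

Semi-major axis a = 6370 + 1360 = 7730 km. Period T = 2π√(a³/μ) = 2π√(7730³/398600) = 6763.6 s = 112.73 min.
During one orbit Earth rotates (6763.6 / 86166) × 360° = 28.26°.
At the equator that is 28.26° × (2π·6370/360) km/° = 28.26 × 111.2 = 3142 km.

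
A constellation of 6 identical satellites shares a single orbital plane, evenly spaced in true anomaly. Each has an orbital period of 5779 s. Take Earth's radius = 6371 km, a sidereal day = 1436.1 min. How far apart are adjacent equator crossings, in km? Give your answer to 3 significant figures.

447 km

Single-satellite node shift = (5779.0/86166) × 360° = 24.14°.
With 6 satellites evenly phased, successive equator crossings are 24.14/6 = 4.024° apart.
That is 4.024 × 111.2 = 447 km at the equator.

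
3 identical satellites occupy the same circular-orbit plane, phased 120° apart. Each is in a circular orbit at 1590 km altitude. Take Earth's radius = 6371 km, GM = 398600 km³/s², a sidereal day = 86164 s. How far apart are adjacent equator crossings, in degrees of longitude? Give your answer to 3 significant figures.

9.85°

Semi-major axis a = 6371 + 1590 = 7961 km. Period T = 2π√(a³/μ) = 2π√(7961³/398600) = 7069.1 s = 117.82 min.
Single-satellite node shift = (7069.1/86164) × 360° = 29.54°.
With 3 satellites evenly phased, successive equator crossings are 29.54/3 = 9.845° apart.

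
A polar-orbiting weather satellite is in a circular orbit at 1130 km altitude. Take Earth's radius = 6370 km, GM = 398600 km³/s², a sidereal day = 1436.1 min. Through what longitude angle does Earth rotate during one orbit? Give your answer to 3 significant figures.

27.0°

Semi-major axis a = 6370 + 1130 = 7500 km. Period T = 2π√(a³/μ) = 2π√(7500³/398600) = 6464.0 s = 107.73 min.
During one orbit Earth rotates (6464.0 / 86166) × 360° = 27.01°.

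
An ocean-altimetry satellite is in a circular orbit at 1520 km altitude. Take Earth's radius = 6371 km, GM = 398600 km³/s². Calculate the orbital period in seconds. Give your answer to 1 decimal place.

Semi-major axis a = 6371 + 1520 = 7891 km. Period T = 2π√(a³/μ) = 2π√(7891³/398600) = 6976.0 s = 116.27 min.

6976.0 seconds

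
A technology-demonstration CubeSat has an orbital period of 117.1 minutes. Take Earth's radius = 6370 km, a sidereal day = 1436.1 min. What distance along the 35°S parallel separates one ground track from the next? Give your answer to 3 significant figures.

T = 117.1 min = 7026.0 s.
Node shift per orbit = (7026.0/86166) × 360° = 29.35°.
Equatorial spacing = 29.35 × 111.2 km/° = 3264 km.
At 35° latitude, spacing = 3264 × cos(35°) = 2673 km.

2670 km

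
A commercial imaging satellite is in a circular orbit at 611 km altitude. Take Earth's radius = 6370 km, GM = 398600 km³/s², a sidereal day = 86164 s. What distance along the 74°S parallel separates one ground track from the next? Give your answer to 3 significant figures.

743 km

Semi-major axis a = 6370 + 611 = 6981 km. Period T = 2π√(a³/μ) = 2π√(6981³/398600) = 5804.8 s = 96.75 min.
Node shift per orbit = (5804.8/86164) × 360° = 24.25°.
Equatorial spacing = 24.25 × 111.2 km/° = 2696 km.
At 74° latitude, spacing = 2696 × cos(74°) = 743 km.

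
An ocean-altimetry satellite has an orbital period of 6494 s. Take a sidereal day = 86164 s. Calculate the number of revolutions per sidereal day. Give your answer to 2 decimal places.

Orbits per sidereal day = 86164 / 6494.0 = 13.268.

13.27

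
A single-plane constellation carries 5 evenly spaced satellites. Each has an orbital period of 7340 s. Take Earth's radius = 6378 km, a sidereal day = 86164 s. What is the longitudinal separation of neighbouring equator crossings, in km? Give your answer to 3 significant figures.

Single-satellite node shift = (7340.0/86164) × 360° = 30.67°.
With 5 satellites evenly phased, successive equator crossings are 30.67/5 = 6.133° apart.
That is 6.133 × 111.3 = 683 km at the equator.

683 km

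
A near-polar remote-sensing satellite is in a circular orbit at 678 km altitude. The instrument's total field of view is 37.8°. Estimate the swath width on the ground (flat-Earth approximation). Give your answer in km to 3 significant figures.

464 km

Half-angle = 37.8°/2 = 18.9°.
Swath width ≈ 2h·tan(θ/2) = 2 × 678 × tan(18.9°) = 464.3 km.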